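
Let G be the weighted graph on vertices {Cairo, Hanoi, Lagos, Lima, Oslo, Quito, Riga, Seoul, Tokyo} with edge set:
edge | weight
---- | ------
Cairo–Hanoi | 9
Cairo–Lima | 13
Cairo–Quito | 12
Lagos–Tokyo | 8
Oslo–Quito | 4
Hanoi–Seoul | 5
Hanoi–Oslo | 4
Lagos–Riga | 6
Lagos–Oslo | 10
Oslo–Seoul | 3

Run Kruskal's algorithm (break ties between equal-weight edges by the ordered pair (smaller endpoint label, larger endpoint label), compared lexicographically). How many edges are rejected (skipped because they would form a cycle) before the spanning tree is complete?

2

Kruskal's algorithm — process edges by increasing weight (ties by edge label):
Oslo–Seoul (3): add — endpoints in different components.
Hanoi–Oslo (4): add — endpoints in different components.
Oslo–Quito (4): add — endpoints in different components.
Hanoi–Seoul (5): skip — Hanoi and Seoul already connected.
Lagos–Riga (6): add — endpoints in different components.
Lagos–Tokyo (8): add — endpoints in different components.
Cairo–Hanoi (9): add — endpoints in different components.
Lagos–Oslo (10): add — endpoints in different components.
Cairo–Quito (12): skip — Quito and Cairo already connected.
Cairo–Lima (13): add — endpoints in different components.
Edges rejected before the tree was complete: 2.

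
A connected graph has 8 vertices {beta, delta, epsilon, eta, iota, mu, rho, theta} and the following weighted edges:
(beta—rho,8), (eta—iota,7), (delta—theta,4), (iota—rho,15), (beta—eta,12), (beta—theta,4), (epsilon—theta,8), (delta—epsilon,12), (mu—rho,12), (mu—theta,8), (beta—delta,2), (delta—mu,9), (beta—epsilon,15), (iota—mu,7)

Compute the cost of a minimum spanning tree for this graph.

Kruskal: consider edges lightest-first.
beta—delta (2): add — endpoints in different components.
beta—theta (4): add — endpoints in different components.
delta—theta (4): skip — theta and delta already connected.
eta—iota (7): add — endpoints in different components.
iota—mu (7): add — endpoints in different components.
beta—rho (8): add — endpoints in different components.
epsilon—theta (8): add — endpoints in different components.
mu—theta (8): add — endpoints in different components.
MST edges: beta—delta, beta—theta, eta—iota, iota—mu, beta—rho, epsilon—theta, mu—theta; total weight 2+4+7+7+8+8+8 = 44.

44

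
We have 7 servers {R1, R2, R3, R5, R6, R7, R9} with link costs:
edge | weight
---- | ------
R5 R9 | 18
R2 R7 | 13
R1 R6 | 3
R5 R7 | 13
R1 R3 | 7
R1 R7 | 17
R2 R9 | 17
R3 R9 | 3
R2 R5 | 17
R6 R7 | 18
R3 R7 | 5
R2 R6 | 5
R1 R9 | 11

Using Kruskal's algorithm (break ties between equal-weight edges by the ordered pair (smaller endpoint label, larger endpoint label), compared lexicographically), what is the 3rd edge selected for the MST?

R2-R6

Kruskal's algorithm — process edges by increasing weight (ties by edge label):
R1 R6 (3): add. Components now {R2} {R9} {R3} {R5} {R7} {R1,R6}
R3 R9 (3): add. Components now {R2} {R3,R9} {R5} {R7} {R1,R6}
R2 R6 (5): add. Components now {R1,R2,R6} {R3,R9} {R5} {R7}
R3 R7 (5): add. Components now {R1,R2,R6} {R3,R7,R9} {R5}
R1 R3 (7): add. Components now {R1,R2,R3,R6,R7,R9} {R5}
R1 R9 (11): skip — R9 and R1 already connected.
R2 R7 (13): skip — R2 and R7 already connected.
R5 R7 (13): add. Components now {R1,R2,R3,R5,R6,R7,R9}
The 3rd edge added is R2 R6.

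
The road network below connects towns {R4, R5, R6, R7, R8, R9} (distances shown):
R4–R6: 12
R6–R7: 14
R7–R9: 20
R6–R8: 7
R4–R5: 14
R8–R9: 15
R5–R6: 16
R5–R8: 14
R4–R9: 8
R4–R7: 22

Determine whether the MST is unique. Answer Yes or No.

No

Sort edges by weight, then run Kruskal:
R6–R8 (7): add. Components now {R7} {R5} {R4} {R6,R8} {R9}
R4–R9 (8): add. Components now {R7} {R5} {R4,R9} {R6,R8}
R4–R6 (12): add. Components now {R7} {R5} {R4,R6,R8,R9}
R4–R5 (14): add. Components now {R7} {R4,R5,R6,R8,R9}
R5–R8 (14): skip — R5 and R8 already connected.
R6–R7 (14): add. Components now {R4,R5,R6,R7,R8,R9}
Non-tree edge R5–R8 has weight 14, equal to the heaviest edge on its tree cycle — swapping gives another MST of the same weight. Not unique.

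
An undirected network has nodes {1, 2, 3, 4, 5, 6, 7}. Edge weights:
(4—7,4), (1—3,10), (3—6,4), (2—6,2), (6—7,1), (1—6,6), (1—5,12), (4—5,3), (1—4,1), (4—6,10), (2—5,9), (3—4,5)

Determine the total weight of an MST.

Kruskal's algorithm — process edges by increasing weight (ties by edge label):
1—4 (1): add. Components now {1,4} {2} {3} {5} {6} {7}
6—7 (1): add. Components now {1,4} {2} {3} {5} {6,7}
2—6 (2): add. Components now {1,4} {2,6,7} {3} {5}
4—5 (3): add. Components now {1,4,5} {2,6,7} {3}
3—6 (4): add. Components now {1,4,5} {2,3,6,7}
4—7 (4): add. Components now {1,2,3,4,5,6,7}
MST edges: 1—4, 6—7, 2—6, 4—5, 3—6, 4—7; total weight 1+1+2+3+4+4 = 15.

15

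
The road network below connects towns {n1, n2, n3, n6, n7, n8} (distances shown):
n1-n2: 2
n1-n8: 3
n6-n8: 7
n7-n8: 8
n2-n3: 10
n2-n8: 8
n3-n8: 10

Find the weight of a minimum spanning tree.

30

Grow the tree from n7 using Prim:
Step 1: frontier [n7-n8 8] → take n7-n8 (8); add n8.
Step 2: frontier [n1-n8 3, n6-n8 7, n2-n8 8, n3-n8 10] → take n1-n8 (3); add n1.
Step 3: frontier [n1-n2 2, n6-n8 7, n2-n8 8, n3-n8 10] → take n1-n2 (2); add n2.
Step 4: frontier [n2-n3 10, n6-n8 7, n3-n8 10] → take n6-n8 (7); add n6.
Step 5: frontier [n2-n3 10, n3-n8 10] → take n2-n3 (10); add n3.
MST edges: n7-n8, n1-n8, n1-n2, n6-n8, n2-n3; total weight 8+3+2+7+10 = 30.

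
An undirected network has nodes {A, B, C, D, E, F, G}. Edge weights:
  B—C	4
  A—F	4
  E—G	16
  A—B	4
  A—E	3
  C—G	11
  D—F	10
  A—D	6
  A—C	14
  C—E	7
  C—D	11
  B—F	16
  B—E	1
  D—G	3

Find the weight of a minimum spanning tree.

Prim, starting at C.
Step 1: frontier [B—C 4, C—E 7, C—D 11, C—G 11, A—C 14] → take B—C (4); add B.
Step 2: frontier [B—E 1, A—B 4, B—F 16, C—E 7, C—D 11, C—G 11, A—C 14] → take B—E (1); add E.
Step 3: frontier [A—B 4, B—F 16, C—D 11, C—G 11, A—C 14, A—E 3, E—G 16] → take A—E (3); add A.
Step 4: frontier [A—F 4, A—D 6, B—F 16, C—D 11, C—G 11, E—G 16] → take A—F (4); add F.
Step 5: frontier [A—D 6, C—D 11, C—G 11, E—G 16, D—F 10] → take A—D (6); add D.
Step 6: frontier [C—G 11, D—G 3, E—G 16] → take D—G (3); add G.
MST edges: B—C, B—E, A—E, A—F, A—D, D—G; total weight 4+1+3+4+6+3 = 21.

21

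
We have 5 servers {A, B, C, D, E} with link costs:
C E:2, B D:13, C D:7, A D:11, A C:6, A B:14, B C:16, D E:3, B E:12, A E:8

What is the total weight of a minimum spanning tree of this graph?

23

Grow the tree from B using Prim:
Step 1: cheapest edge leaving the tree is B E (12); add E.
Step 2: cheapest edge leaving the tree is C E (2); add C.
Step 3: cheapest edge leaving the tree is D E (3); add D.
Step 4: cheapest edge leaving the tree is A C (6); add A.
MST edges: B E, C E, D E, A C; total weight 12+2+3+6 = 23.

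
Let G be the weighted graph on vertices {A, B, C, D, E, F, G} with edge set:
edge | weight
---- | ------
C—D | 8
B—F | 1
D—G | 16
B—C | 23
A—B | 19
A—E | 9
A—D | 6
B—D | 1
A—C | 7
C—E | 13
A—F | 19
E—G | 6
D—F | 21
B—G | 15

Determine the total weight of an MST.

30

Kruskal: consider edges lightest-first.
B—D (1): add. Components now {A} {B,D} {C} {E} {F} {G}
B—F (1): add. Components now {A} {B,D,F} {C} {E} {G}
A—D (6): add. Components now {A,B,D,F} {C} {E} {G}
E—G (6): add. Components now {A,B,D,F} {C} {E,G}
A—C (7): add. Components now {A,B,C,D,F} {E,G}
C—D (8): skip — C and D already connected.
A—E (9): add. Components now {A,B,C,D,E,F,G}
MST edges: B—D, B—F, A—D, E—G, A—C, A—E; total weight 1+1+6+6+7+9 = 30.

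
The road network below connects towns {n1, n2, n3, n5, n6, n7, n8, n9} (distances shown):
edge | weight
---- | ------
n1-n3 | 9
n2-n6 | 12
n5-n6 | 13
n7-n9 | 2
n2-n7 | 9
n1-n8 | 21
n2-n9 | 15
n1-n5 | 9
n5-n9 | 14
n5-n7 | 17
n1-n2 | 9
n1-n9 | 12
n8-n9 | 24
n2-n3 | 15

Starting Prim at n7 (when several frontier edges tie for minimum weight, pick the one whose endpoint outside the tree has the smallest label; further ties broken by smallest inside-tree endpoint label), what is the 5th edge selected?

n1-n5

Grow the tree from n7 using Prim:
Step 1: frontier [n7-n9 2, n2-n7 9, n5-n7 17] → take n7-n9 (2); add n9.
Step 2: frontier [n2-n7 9, n5-n7 17, n1-n9 12, n5-n9 14, n2-n9 15, n8-n9 24] → take n2-n7 (9); add n2.
Step 3: frontier [n1-n2 9, n2-n6 12, n2-n3 15, n5-n7 17, n1-n9 12, n5-n9 14, n8-n9 24] → take n1-n2 (9); add n1.
Step 4: frontier [n1-n3 9, n1-n5 9, n1-n8 21, n2-n6 12, n2-n3 15, n5-n7 17, n5-n9 14, n8-n9 24] → take n1-n3 (9); add n3.
Step 5: frontier [n1-n5 9, n1-n8 21, n2-n6 12, n5-n7 17, n5-n9 14, n8-n9 24] → take n1-n5 (9); add n5.
Step 6: frontier [n1-n8 21, n2-n6 12, n5-n6 13, n8-n9 24] → take n2-n6 (12); add n6.
Step 7: frontier [n1-n8 21, n8-n9 24] → take n1-n8 (21); add n8.
The 5th edge added is n1-n5.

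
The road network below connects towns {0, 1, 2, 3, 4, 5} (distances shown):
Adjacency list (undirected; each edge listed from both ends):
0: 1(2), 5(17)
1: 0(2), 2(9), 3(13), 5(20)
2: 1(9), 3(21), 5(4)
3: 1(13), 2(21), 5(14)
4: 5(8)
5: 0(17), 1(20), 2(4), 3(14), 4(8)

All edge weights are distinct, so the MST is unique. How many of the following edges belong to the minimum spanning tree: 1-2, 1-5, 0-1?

2

Kruskal: consider edges lightest-first.
0-1 (2): add — endpoints in different components.
2-5 (4): add — endpoints in different components.
4-5 (8): add — endpoints in different components.
1-2 (9): add — endpoints in different components.
1-3 (13): add — endpoints in different components.
MST edge set: {0-1, 2-5, 4-5, 1-2, 1-3}.
Of the listed edges, {1-2, 0-1} are in the MST → 2.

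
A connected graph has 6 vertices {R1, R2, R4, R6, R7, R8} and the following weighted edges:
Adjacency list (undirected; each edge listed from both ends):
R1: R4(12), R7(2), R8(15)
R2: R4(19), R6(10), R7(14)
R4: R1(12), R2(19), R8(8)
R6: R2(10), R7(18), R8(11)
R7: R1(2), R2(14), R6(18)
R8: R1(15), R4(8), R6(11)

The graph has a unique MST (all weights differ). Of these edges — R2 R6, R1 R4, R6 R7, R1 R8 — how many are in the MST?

Sort edges by weight, then run Kruskal:
R1 R7 (2): add — endpoints in different components.
R4 R8 (8): add — endpoints in different components.
R2 R6 (10): add — endpoints in different components.
R6 R8 (11): add — endpoints in different components.
R1 R4 (12): add — endpoints in different components.
MST edge set: {R1 R7, R4 R8, R2 R6, R6 R8, R1 R4}.
Of the listed edges, {R2 R6, R1 R4} are in the MST → 2.

2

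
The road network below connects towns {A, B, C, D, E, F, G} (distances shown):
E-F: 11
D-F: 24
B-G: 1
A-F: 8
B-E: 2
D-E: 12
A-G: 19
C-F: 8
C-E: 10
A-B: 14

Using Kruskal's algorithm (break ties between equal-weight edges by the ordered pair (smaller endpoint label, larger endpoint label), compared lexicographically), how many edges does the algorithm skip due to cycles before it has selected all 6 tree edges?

Kruskal's algorithm — process edges by increasing weight (ties by edge label):
B-G (1): add. Components now {A} {B,G} {C} {D} {E} {F}
B-E (2): add. Components now {A} {B,E,G} {C} {D} {F}
A-F (8): add. Components now {A,F} {B,E,G} {C} {D}
C-F (8): add. Components now {A,C,F} {B,E,G} {D}
C-E (10): add. Components now {A,B,C,E,F,G} {D}
E-F (11): skip — E and F already connected.
D-E (12): add. Components now {A,B,C,D,E,F,G}
Edges rejected before the tree was complete: 1.

1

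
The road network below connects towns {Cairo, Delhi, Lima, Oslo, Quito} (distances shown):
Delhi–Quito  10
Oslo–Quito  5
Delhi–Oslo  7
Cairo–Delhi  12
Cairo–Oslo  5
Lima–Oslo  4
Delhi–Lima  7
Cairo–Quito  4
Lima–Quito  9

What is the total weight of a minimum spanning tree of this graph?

20

Sort edges by weight, then run Kruskal:
Cairo–Quito (4): add — endpoints in different components.
Lima–Oslo (4): add — endpoints in different components.
Cairo–Oslo (5): add — endpoints in different components.
Oslo–Quito (5): skip — Oslo and Quito already connected.
Delhi–Lima (7): add — endpoints in different components.
MST edges: Cairo–Quito, Lima–Oslo, Cairo–Oslo, Delhi–Lima; total weight 4+4+5+7 = 20.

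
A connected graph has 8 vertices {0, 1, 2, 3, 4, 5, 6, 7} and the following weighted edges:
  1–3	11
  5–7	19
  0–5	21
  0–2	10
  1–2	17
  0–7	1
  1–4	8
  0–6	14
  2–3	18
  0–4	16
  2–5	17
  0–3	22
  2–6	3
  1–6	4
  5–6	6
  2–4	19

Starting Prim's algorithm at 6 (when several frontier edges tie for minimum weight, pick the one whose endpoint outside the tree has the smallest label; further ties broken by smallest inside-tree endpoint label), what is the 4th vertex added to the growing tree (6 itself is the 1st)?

5

Grow the tree from 6 using Prim:
Step 1: cheapest edge leaving the tree is 2–6 (3); add 2.
Step 2: cheapest edge leaving the tree is 1–6 (4); add 1.
Step 3: cheapest edge leaving the tree is 5–6 (6); add 5.
Step 4: cheapest edge leaving the tree is 1–4 (8); add 4.
Step 5: cheapest edge leaving the tree is 0–2 (10); add 0.
Step 6: cheapest edge leaving the tree is 0–7 (1); add 7.
Step 7: cheapest edge leaving the tree is 1–3 (11); add 3.
Vertex order: 6, 2, 1, 5, 4, 0, 7, 3. The 4th vertex is 5.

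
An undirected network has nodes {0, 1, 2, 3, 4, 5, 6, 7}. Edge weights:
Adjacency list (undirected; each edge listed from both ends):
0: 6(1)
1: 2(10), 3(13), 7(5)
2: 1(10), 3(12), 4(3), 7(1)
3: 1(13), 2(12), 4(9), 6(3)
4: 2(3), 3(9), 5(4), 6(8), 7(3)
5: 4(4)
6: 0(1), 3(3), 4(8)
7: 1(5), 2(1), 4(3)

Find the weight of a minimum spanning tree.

Grow the tree from 5 using Prim:
Step 1: cheapest edge leaving the tree is 4 5 (4); add 4.
Step 2: cheapest edge leaving the tree is 2 4 (3); add 2.
Step 3: cheapest edge leaving the tree is 2 7 (1); add 7.
Step 4: cheapest edge leaving the tree is 1 7 (5); add 1.
Step 5: cheapest edge leaving the tree is 4 6 (8); add 6.
Step 6: cheapest edge leaving the tree is 0 6 (1); add 0.
Step 7: cheapest edge leaving the tree is 3 6 (3); add 3.
MST edges: 4 5, 2 4, 2 7, 1 7, 4 6, 0 6, 3 6; total weight 4+3+1+5+8+1+3 = 25.

25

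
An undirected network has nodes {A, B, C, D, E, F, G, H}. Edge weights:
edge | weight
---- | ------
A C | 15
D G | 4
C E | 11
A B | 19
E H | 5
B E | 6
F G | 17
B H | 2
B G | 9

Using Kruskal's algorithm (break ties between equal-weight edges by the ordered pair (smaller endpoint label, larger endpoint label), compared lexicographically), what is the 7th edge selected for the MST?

Sort edges by weight, then run Kruskal:
B H (2): add — endpoints in different components.
D G (4): add — endpoints in different components.
E H (5): add — endpoints in different components.
B E (6): skip — B and E already connected.
B G (9): add — endpoints in different components.
C E (11): add — endpoints in different components.
A C (15): add — endpoints in different components.
F G (17): add — endpoints in different components.
The 7th edge added is F G.

F-G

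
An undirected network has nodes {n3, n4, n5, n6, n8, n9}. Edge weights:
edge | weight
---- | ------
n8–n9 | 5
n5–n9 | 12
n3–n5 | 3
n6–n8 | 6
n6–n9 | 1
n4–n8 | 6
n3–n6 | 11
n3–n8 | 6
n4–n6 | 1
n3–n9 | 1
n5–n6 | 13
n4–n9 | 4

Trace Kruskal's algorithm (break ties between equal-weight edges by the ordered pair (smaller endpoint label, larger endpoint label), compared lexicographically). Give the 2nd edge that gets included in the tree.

Kruskal's algorithm — process edges by increasing weight (ties by edge label):
n3–n9 (1): add — endpoints in different components.
n4–n6 (1): add — endpoints in different components.
n6–n9 (1): add — endpoints in different components.
n3–n5 (3): add — endpoints in different components.
n4–n9 (4): skip — n4 and n9 already connected.
n8–n9 (5): add — endpoints in different components.
The 2nd edge added is n4–n6.

n4-n6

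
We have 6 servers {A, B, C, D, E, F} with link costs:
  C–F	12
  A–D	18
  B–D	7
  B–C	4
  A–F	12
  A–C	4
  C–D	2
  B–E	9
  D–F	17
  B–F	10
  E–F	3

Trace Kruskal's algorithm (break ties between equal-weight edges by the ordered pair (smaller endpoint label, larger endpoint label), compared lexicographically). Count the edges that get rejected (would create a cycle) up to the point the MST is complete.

1

Kruskal: consider edges lightest-first.
C–D (2): add — endpoints in different components.
E–F (3): add — endpoints in different components.
A–C (4): add — endpoints in different components.
B–C (4): add — endpoints in different components.
B–D (7): skip — B and D already connected.
B–E (9): add — endpoints in different components.
Edges rejected before the tree was complete: 1.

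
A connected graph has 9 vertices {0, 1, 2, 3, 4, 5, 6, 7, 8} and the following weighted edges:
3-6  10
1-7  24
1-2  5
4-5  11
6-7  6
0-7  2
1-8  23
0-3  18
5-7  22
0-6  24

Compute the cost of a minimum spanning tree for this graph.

Sort edges by weight, then run Kruskal:
0-7 (2): add — endpoints in different components.
1-2 (5): add — endpoints in different components.
6-7 (6): add — endpoints in different components.
3-6 (10): add — endpoints in different components.
4-5 (11): add — endpoints in different components.
0-3 (18): skip — 0 and 3 already connected.
5-7 (22): add — endpoints in different components.
1-8 (23): add — endpoints in different components.
0-6 (24): skip — 0 and 6 already connected.
1-7 (24): add — endpoints in different components.
MST edges: 0-7, 1-2, 6-7, 3-6, 4-5, 5-7, 1-8, 1-7; total weight 2+5+6+10+11+22+23+24 = 103.

103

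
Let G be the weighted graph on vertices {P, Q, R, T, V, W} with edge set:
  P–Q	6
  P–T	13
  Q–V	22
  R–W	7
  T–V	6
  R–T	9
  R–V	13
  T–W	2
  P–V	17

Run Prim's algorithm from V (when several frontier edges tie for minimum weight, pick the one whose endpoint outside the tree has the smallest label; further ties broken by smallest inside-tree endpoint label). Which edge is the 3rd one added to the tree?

Prim's algorithm from V:
Step 1: frontier [T–V 6, R–V 13, P–V 17, Q–V 22] → take T–V (6); add T.
Step 2: frontier [T–W 2, R–T 9, P–T 13, R–V 13, P–V 17, Q–V 22] → take T–W (2); add W.
Step 3: frontier [R–T 9, P–T 13, R–V 13, P–V 17, Q–V 22, R–W 7] → take R–W (7); add R.
Step 4: frontier [P–T 13, P–V 17, Q–V 22] → take P–T (13); add P.
Step 5: frontier [P–Q 6, Q–V 22] → take P–Q (6); add Q.
The 3rd edge added is R–W.

R-W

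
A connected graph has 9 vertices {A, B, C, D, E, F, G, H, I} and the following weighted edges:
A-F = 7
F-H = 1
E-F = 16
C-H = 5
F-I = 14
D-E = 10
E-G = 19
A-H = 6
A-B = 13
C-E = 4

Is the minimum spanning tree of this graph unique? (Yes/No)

Kruskal's algorithm — process edges by increasing weight (ties by edge label):
F-H (1): add — endpoints in different components.
C-E (4): add — endpoints in different components.
C-H (5): add — endpoints in different components.
A-H (6): add — endpoints in different components.
A-F (7): skip — A and F already connected.
D-E (10): add — endpoints in different components.
A-B (13): add — endpoints in different components.
F-I (14): add — endpoints in different components.
E-F (16): skip — E and F already connected.
E-G (19): add — endpoints in different components.
Every non-tree edge has weight strictly greater than the heaviest edge on the tree path between its endpoints, so the MST is unique.

Yes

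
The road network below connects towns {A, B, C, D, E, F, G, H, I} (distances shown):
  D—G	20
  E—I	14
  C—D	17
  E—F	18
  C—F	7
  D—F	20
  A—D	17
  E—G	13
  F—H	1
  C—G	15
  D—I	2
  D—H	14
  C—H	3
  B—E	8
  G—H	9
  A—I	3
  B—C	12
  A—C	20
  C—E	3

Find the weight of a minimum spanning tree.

43

Kruskal's algorithm — process edges by increasing weight (ties by edge label):
F—H (1): add — endpoints in different components.
D—I (2): add — endpoints in different components.
A—I (3): add — endpoints in different components.
C—E (3): add — endpoints in different components.
C—H (3): add — endpoints in different components.
C—F (7): skip — C and F already connected.
B—E (8): add — endpoints in different components.
G—H (9): add — endpoints in different components.
B—C (12): skip — B and C already connected.
E—G (13): skip — E and G already connected.
D—H (14): add — endpoints in different components.
MST edges: F—H, D—I, A—I, C—E, C—H, B—E, G—H, D—H; total weight 1+2+3+3+3+8+9+14 = 43.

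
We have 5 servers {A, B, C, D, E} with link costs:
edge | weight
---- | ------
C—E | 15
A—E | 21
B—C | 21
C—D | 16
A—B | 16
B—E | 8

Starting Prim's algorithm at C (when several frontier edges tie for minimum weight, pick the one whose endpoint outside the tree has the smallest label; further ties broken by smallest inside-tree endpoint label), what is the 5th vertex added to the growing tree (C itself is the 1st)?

D

Grow the tree from C using Prim:
Step 1: cheapest edge leaving the tree is C—E (15); add E.
Step 2: cheapest edge leaving the tree is B—E (8); add B.
Step 3: cheapest edge leaving the tree is A—B (16); add A.
Step 4: cheapest edge leaving the tree is C—D (16); add D.
Vertex order: C, E, B, A, D. The 5th vertex is D.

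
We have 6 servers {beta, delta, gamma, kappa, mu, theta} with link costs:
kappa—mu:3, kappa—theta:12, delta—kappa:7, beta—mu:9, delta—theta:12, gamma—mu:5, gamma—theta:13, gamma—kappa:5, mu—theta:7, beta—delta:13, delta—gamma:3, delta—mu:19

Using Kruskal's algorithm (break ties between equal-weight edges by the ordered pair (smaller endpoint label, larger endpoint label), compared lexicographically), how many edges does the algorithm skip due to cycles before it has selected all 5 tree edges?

Kruskal: consider edges lightest-first.
delta—gamma (3): add — endpoints in different components.
kappa—mu (3): add — endpoints in different components.
gamma—kappa (5): add — endpoints in different components.
gamma—mu (5): skip — gamma and mu already connected.
delta—kappa (7): skip — delta and kappa already connected.
mu—theta (7): add — endpoints in different components.
beta—mu (9): add — endpoints in different components.
Edges rejected before the tree was complete: 2.

2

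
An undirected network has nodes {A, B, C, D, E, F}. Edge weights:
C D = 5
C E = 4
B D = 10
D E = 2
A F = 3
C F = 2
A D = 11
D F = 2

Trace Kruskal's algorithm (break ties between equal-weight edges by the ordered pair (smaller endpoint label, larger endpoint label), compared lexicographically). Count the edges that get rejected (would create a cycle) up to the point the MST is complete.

2

Kruskal's algorithm — process edges by increasing weight (ties by edge label):
C F (2): add — endpoints in different components.
D E (2): add — endpoints in different components.
D F (2): add — endpoints in different components.
A F (3): add — endpoints in different components.
C E (4): skip — C and E already connected.
C D (5): skip — C and D already connected.
B D (10): add — endpoints in different components.
Edges rejected before the tree was complete: 2.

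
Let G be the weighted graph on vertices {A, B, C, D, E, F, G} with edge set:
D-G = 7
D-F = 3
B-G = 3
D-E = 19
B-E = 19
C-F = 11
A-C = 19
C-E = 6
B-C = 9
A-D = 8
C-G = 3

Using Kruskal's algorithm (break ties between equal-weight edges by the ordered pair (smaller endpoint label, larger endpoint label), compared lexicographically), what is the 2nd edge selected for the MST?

Sort edges by weight, then run Kruskal:
B-G (3): add — endpoints in different components.
C-G (3): add — endpoints in different components.
D-F (3): add — endpoints in different components.
C-E (6): add — endpoints in different components.
D-G (7): add — endpoints in different components.
A-D (8): add — endpoints in different components.
The 2nd edge added is C-G.

C-G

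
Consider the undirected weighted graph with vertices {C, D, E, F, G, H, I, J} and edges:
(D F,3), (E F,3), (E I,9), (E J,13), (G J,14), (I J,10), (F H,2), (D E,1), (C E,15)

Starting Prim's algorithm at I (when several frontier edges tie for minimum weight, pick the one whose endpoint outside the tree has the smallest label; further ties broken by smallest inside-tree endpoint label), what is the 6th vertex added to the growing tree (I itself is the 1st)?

J

Grow the tree from I using Prim:
Step 1: frontier [E I 9, I J 10] → take E I (9); add E.
Step 2: frontier [D E 1, E F 3, E J 13, C E 15, I J 10] → take D E (1); add D.
Step 3: frontier [D F 3, E F 3, E J 13, C E 15, I J 10] → take D F (3); add F.
Step 4: frontier [E J 13, C E 15, F H 2, I J 10] → take F H (2); add H.
Step 5: frontier [E J 13, C E 15, I J 10] → take I J (10); add J.
Step 6: frontier [C E 15, G J 14] → take G J (14); add G.
Step 7: frontier [C E 15] → take C E (15); add C.
Vertex order: I, E, D, F, H, J, G, C. The 6th vertex is J.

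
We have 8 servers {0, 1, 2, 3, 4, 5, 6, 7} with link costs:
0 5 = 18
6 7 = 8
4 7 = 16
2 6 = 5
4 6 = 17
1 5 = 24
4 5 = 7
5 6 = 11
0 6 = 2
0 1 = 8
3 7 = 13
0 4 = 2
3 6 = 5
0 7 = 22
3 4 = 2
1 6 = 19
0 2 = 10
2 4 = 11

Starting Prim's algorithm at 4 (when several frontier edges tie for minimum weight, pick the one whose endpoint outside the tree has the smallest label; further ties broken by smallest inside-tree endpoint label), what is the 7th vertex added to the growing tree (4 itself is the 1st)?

Grow the tree from 4 using Prim:
Step 1: cheapest edge leaving the tree is 0 4 (2); add 0.
Step 2: cheapest edge leaving the tree is 3 4 (2); add 3.
Step 3: cheapest edge leaving the tree is 0 6 (2); add 6.
Step 4: cheapest edge leaving the tree is 2 6 (5); add 2.
Step 5: cheapest edge leaving the tree is 4 5 (7); add 5.
Step 6: cheapest edge leaving the tree is 0 1 (8); add 1.
Step 7: cheapest edge leaving the tree is 6 7 (8); add 7.
Vertex order: 4, 0, 3, 6, 2, 5, 1, 7. The 7th vertex is 1.

1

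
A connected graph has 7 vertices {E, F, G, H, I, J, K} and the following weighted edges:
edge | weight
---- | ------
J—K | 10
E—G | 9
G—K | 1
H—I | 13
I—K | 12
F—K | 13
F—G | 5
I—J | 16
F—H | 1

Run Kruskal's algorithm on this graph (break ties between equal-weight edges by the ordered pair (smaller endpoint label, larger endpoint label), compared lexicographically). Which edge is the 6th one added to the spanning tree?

I-K

Kruskal's algorithm — process edges by increasing weight (ties by edge label):
F—H (1): add — endpoints in different components.
G—K (1): add — endpoints in different components.
F—G (5): add — endpoints in different components.
E—G (9): add — endpoints in different components.
J—K (10): add — endpoints in different components.
I—K (12): add — endpoints in different components.
The 6th edge added is I—K.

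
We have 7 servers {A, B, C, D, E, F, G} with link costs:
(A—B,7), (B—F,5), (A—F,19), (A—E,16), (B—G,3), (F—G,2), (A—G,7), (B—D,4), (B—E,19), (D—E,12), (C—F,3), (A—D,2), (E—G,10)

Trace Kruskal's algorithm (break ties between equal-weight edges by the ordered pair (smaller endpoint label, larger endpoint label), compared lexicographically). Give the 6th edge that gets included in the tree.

Sort edges by weight, then run Kruskal:
A—D (2): add — endpoints in different components.
F—G (2): add — endpoints in different components.
B—G (3): add — endpoints in different components.
C—F (3): add — endpoints in different components.
B—D (4): add — endpoints in different components.
B—F (5): skip — B and F already connected.
A—B (7): skip — A and B already connected.
A—G (7): skip — A and G already connected.
E—G (10): add — endpoints in different components.
The 6th edge added is E—G.

E-G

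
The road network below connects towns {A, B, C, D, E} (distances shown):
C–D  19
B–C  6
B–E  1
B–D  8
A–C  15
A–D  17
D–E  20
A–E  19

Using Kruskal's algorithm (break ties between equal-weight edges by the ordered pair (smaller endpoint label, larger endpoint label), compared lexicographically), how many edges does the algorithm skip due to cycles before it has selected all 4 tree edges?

Kruskal's algorithm — process edges by increasing weight (ties by edge label):
B–E (1): add — endpoints in different components.
B–C (6): add — endpoints in different components.
B–D (8): add — endpoints in different components.
A–C (15): add — endpoints in different components.
Edges rejected before the tree was complete: 0.

0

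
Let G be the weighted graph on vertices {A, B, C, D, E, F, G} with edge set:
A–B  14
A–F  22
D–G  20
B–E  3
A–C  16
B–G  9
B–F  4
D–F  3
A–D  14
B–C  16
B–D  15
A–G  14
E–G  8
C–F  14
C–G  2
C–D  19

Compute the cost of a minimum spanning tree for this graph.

34

Grow the tree from B using Prim:
Step 1: cheapest edge leaving the tree is B–E (3); add E.
Step 2: cheapest edge leaving the tree is B–F (4); add F.
Step 3: cheapest edge leaving the tree is D–F (3); add D.
Step 4: cheapest edge leaving the tree is E–G (8); add G.
Step 5: cheapest edge leaving the tree is C–G (2); add C.
Step 6: cheapest edge leaving the tree is A–B (14); add A.
MST edges: B–E, B–F, D–F, E–G, C–G, A–B; total weight 3+4+3+8+2+14 = 34.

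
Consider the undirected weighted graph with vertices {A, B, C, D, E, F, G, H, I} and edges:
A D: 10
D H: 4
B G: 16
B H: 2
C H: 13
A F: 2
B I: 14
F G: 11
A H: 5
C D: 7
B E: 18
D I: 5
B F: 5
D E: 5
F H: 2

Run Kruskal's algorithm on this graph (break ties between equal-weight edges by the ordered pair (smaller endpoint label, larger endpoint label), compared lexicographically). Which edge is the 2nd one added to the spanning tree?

B-H

Kruskal: consider edges lightest-first.
A F (2): add — endpoints in different components.
B H (2): add — endpoints in different components.
F H (2): add — endpoints in different components.
D H (4): add — endpoints in different components.
A H (5): skip — A and H already connected.
B F (5): skip — B and F already connected.
D E (5): add — endpoints in different components.
D I (5): add — endpoints in different components.
C D (7): add — endpoints in different components.
A D (10): skip — A and D already connected.
F G (11): add — endpoints in different components.
The 2nd edge added is B H.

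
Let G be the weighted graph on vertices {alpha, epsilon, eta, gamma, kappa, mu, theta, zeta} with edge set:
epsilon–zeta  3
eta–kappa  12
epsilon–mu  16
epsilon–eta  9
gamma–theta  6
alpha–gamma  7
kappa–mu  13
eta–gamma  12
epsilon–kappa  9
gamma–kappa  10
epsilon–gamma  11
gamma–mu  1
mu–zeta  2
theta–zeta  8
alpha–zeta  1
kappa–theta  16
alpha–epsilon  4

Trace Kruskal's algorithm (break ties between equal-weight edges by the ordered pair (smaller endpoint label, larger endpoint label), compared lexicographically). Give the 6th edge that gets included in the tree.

Sort edges by weight, then run Kruskal:
alpha–zeta (1): add — endpoints in different components.
gamma–mu (1): add — endpoints in different components.
mu–zeta (2): add — endpoints in different components.
epsilon–zeta (3): add — endpoints in different components.
alpha–epsilon (4): skip — epsilon and alpha already connected.
gamma–theta (6): add — endpoints in different components.
alpha–gamma (7): skip — alpha and gamma already connected.
theta–zeta (8): skip — zeta and theta already connected.
epsilon–eta (9): add — endpoints in different components.
epsilon–kappa (9): add — endpoints in different components.
The 6th edge added is epsilon–eta.

epsilon-eta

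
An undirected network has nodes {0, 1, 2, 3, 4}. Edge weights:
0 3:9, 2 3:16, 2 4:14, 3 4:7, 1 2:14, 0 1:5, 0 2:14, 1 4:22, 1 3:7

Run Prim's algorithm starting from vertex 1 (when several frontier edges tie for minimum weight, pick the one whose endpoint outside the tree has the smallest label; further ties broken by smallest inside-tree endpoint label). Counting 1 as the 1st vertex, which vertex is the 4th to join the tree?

4

Prim, starting at 1.
Step 1: frontier [0 1 5, 1 3 7, 1 2 14, 1 4 22] → take 0 1 (5); add 0.
Step 2: frontier [0 3 9, 0 2 14, 1 3 7, 1 2 14, 1 4 22] → take 1 3 (7); add 3.
Step 3: frontier [0 2 14, 1 2 14, 1 4 22, 3 4 7, 2 3 16] → take 3 4 (7); add 4.
Step 4: frontier [0 2 14, 1 2 14, 2 3 16, 2 4 14] → take 0 2 (14); add 2.
Vertex order: 1, 0, 3, 4, 2. The 4th vertex is 4.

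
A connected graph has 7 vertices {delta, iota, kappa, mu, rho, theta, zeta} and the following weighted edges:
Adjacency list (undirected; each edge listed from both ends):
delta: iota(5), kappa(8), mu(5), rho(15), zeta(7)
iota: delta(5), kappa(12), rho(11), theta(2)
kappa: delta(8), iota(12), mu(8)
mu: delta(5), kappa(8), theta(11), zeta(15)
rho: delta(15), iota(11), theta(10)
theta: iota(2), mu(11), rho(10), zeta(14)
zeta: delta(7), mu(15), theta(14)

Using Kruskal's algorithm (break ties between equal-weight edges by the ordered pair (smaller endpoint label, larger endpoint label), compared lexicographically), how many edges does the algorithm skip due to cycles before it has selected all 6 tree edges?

1

Sort edges by weight, then run Kruskal:
iota theta (2): add. Components now {rho} {iota,theta} {zeta} {kappa} {mu} {delta}
delta iota (5): add. Components now {rho} {delta,iota,theta} {zeta} {kappa} {mu}
delta mu (5): add. Components now {rho} {delta,iota,mu,theta} {zeta} {kappa}
delta zeta (7): add. Components now {rho} {delta,iota,mu,theta,zeta} {kappa}
delta kappa (8): add. Components now {rho} {delta,iota,kappa,mu,theta,zeta}
kappa mu (8): skip — kappa and mu already connected.
rho theta (10): add. Components now {delta,iota,kappa,mu,rho,theta,zeta}
Edges rejected before the tree was complete: 1.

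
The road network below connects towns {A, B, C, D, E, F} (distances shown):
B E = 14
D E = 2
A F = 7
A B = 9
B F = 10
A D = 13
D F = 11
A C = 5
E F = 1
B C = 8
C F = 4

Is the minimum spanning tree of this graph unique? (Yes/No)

Yes

Sort edges by weight, then run Kruskal:
E F (1): add — endpoints in different components.
D E (2): add — endpoints in different components.
C F (4): add — endpoints in different components.
A C (5): add — endpoints in different components.
A F (7): skip — A and F already connected.
B C (8): add — endpoints in different components.
Every non-tree edge has weight strictly greater than the heaviest edge on the tree path between its endpoints, so the MST is unique.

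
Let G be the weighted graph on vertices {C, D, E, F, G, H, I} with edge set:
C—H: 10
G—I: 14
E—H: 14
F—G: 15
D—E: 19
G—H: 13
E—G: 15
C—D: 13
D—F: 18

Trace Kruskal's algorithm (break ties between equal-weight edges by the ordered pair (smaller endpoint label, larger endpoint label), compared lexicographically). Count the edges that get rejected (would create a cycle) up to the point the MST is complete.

Kruskal: consider edges lightest-first.
C—H (10): add — endpoints in different components.
C—D (13): add — endpoints in different components.
G—H (13): add — endpoints in different components.
E—H (14): add — endpoints in different components.
G—I (14): add — endpoints in different components.
E—G (15): skip — E and G already connected.
F—G (15): add — endpoints in different components.
Edges rejected before the tree was complete: 1.

1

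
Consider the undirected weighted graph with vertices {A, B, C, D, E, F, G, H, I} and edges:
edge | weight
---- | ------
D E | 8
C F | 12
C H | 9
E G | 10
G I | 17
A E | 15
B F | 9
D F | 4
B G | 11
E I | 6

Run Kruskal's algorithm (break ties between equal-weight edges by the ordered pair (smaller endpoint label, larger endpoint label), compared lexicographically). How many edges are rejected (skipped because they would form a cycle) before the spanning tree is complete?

Kruskal: consider edges lightest-first.
D F (4): add — endpoints in different components.
E I (6): add — endpoints in different components.
D E (8): add — endpoints in different components.
B F (9): add — endpoints in different components.
C H (9): add — endpoints in different components.
E G (10): add — endpoints in different components.
B G (11): skip — B and G already connected.
C F (12): add — endpoints in different components.
A E (15): add — endpoints in different components.
Edges rejected before the tree was complete: 1.

1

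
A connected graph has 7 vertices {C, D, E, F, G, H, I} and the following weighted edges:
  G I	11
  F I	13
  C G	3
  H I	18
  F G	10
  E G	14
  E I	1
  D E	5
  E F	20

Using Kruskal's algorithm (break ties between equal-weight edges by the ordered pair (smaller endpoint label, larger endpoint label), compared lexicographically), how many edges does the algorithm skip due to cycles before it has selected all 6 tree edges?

Sort edges by weight, then run Kruskal:
E I (1): add. Components now {C} {D} {E,I} {F} {G} {H}
C G (3): add. Components now {C,G} {D} {E,I} {F} {H}
D E (5): add. Components now {C,G} {D,E,I} {F} {H}
F G (10): add. Components now {C,F,G} {D,E,I} {H}
G I (11): add. Components now {C,D,E,F,G,I} {H}
F I (13): skip — F and I already connected.
E G (14): skip — E and G already connected.
H I (18): add. Components now {C,D,E,F,G,H,I}
Edges rejected before the tree was complete: 2.

2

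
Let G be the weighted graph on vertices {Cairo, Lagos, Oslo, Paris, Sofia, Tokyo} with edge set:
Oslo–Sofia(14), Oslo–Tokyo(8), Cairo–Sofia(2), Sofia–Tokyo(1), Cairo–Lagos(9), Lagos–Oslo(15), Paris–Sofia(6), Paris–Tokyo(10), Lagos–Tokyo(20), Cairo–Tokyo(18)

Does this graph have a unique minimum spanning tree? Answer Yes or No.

Kruskal's algorithm — process edges by increasing weight (ties by edge label):
Sofia–Tokyo (1): add. Components now {Cairo} {Lagos} {Paris} {Sofia,Tokyo} {Oslo}
Cairo–Sofia (2): add. Components now {Cairo,Sofia,Tokyo} {Lagos} {Paris} {Oslo}
Paris–Sofia (6): add. Components now {Cairo,Paris,Sofia,Tokyo} {Lagos} {Oslo}
Oslo–Tokyo (8): add. Components now {Cairo,Oslo,Paris,Sofia,Tokyo} {Lagos}
Cairo–Lagos (9): add. Components now {Cairo,Lagos,Oslo,Paris,Sofia,Tokyo}
Every non-tree edge has weight strictly greater than the heaviest edge on the tree path between its endpoints, so the MST is unique.

Yes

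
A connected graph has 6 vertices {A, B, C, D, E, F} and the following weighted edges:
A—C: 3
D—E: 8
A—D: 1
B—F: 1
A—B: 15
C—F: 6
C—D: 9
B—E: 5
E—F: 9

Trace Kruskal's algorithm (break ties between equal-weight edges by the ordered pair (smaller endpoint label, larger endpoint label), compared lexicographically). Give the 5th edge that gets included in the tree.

Kruskal's algorithm — process edges by increasing weight (ties by edge label):
A—D (1): add. Components now {A,D} {B} {C} {E} {F}
B—F (1): add. Components now {A,D} {B,F} {C} {E}
A—C (3): add. Components now {A,C,D} {B,F} {E}
B—E (5): add. Components now {A,C,D} {B,E,F}
C—F (6): add. Components now {A,B,C,D,E,F}
The 5th edge added is C—F.

C-F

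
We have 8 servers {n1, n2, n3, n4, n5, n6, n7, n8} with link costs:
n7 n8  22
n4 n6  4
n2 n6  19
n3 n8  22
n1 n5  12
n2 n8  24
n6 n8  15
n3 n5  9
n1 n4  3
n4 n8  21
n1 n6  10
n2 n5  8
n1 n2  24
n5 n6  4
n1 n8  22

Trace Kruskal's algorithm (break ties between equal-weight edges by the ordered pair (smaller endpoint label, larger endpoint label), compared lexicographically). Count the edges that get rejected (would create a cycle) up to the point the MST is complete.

Kruskal: consider edges lightest-first.
n1 n4 (3): add — endpoints in different components.
n4 n6 (4): add — endpoints in different components.
n5 n6 (4): add — endpoints in different components.
n2 n5 (8): add — endpoints in different components.
n3 n5 (9): add — endpoints in different components.
n1 n6 (10): skip — n1 and n6 already connected.
n1 n5 (12): skip — n5 and n1 already connected.
n6 n8 (15): add — endpoints in different components.
n2 n6 (19): skip — n2 and n6 already connected.
n4 n8 (21): skip — n8 and n4 already connected.
n1 n8 (22): skip — n8 and n1 already connected.
n3 n8 (22): skip — n8 and n3 already connected.
n7 n8 (22): add — endpoints in different components.
Edges rejected before the tree was complete: 6.

6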